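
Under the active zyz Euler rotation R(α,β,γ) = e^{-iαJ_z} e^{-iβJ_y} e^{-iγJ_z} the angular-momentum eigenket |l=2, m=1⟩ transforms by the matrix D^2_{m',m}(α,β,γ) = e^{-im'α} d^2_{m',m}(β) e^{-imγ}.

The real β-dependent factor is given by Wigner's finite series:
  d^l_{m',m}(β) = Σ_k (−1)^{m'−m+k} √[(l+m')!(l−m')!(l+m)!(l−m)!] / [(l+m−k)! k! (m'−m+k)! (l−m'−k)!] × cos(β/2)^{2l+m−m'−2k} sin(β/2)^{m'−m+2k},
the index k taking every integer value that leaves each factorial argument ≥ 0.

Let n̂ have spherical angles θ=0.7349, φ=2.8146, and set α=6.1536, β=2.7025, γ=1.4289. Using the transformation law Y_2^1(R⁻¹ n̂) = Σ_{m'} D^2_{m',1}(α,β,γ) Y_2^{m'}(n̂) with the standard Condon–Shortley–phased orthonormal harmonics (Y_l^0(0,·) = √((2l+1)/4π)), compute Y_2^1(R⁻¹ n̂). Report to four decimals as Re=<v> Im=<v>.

Re=0.1247 Im=-0.1898

Need the full column D^2_{m',1} for m'=−2..2 at α=6.1536, β=2.7025, γ=1.4289.
cos(β/2)=0.217787, sin(β/2)=0.975996
d^2_{-2,1}: single k=3 term ⇒ +0.404955;  D = -0.047382-0.402173i
d^2_{-1,1}: k∈[2..3] ⇒ +0.135544 -0.907387 = -0.771843;  D = -0.009502+0.771785i
d^2_{0,1}: k∈[1..2] ⇒ +0.024696 -0.495966 = -0.471270;  D = -0.066647+0.466534i
d^2_{1,1}: k∈[0..1] ⇒ +0.002250 -0.135544 = -0.133295;  D = -0.035744+0.128413i
d^2_{2,1}: single k=0 term ⇒ -0.020164;  D = -0.007872+0.018564i
Y_2^{m'}(θ=0.7349,φ=2.8146) and Σ D·Y over m':
  (-0.0474-0.4022i)·(+0.1378+0.1056i)  (-0.0095+0.7718i)·(-0.3639-0.1234i)  (-0.0666+0.4665i)·(+0.2054+0.0000i)  (-0.0357+0.1284i)·(+0.3639-0.1234i)  (-0.0079+0.0186i)·(+0.1378-0.1056i)
Y_2^1(R⁻¹ n̂) = +0.124713-0.189789i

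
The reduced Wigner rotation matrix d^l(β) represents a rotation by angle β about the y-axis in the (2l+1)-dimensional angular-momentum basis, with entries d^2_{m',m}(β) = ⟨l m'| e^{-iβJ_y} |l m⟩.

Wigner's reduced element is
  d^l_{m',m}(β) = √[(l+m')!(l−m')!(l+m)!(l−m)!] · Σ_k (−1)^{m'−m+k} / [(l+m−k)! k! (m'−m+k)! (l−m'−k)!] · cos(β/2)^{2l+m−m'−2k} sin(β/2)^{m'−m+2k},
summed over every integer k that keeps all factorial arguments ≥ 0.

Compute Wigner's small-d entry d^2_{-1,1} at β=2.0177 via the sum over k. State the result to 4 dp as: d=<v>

d=0.0971

d^2_{-1,1}(β=2.0177) via Wigner's sum:
With c≡cos(β/2)=0.532834 and s≡sin(β/2)=0.846220, N=[1·6·6·1]^{1/2}=6.000000
Admissible k: 2..3 (factorial args all ≥0)
  k=2: (−1)^0·6.0000/(2)·0.5328^2·0.8462^2 = +0.609918
  k=3: (−1)^1·6.0000/(6)·0.5328^0·0.8462^4 = -0.512782
d^2_{-1,1}(2.0177) = +0.609918 -0.512782 = +0.097137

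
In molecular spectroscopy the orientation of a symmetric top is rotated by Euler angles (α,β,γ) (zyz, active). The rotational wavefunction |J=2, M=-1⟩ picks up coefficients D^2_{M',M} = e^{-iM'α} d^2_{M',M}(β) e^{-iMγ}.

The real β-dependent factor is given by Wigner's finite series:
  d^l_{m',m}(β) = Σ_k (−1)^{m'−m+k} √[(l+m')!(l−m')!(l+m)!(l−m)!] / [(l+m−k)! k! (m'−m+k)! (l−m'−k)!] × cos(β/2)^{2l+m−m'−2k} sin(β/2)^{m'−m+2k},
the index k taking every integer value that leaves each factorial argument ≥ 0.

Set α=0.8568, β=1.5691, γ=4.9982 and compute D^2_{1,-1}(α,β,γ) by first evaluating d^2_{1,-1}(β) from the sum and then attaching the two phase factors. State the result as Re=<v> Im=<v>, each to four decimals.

Re=-0.2707 Im=-0.4214

Split into d^2_{1,-1}(β=1.5691) × two z-phases.
Half-angle: c=0.707706, s=0.706507. N=√(6·1·1·6)=6.000000
k: max(0,(-1)−(1))=0 … min(2+(-1),2−(1))=1
  k=0: (−1)^2·6.0000/(2)·0.7077^2·0.7065^2 = +0.749998
  k=1: (−1)^3·6.0000/(6)·0.7077^0·0.7065^4 = -0.249153
d^2_{1,-1}(1.5691) = +0.749998 -0.249153 = +0.500845
D = (+0.654859-0.755751i)·(+0.500845)·(+0.281936-0.959433i) = -0.270689-0.421395i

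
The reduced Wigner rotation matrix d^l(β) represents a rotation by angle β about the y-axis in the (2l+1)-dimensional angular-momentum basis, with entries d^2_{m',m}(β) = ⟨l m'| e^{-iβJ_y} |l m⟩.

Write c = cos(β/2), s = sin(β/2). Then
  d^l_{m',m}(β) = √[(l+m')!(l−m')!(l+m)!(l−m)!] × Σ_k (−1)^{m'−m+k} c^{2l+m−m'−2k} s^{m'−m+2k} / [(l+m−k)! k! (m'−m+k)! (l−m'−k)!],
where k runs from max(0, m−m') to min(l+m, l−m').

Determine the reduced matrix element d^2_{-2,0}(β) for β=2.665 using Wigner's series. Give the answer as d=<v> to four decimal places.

d^2_{-2,0}(β=2.665) via Wigner's sum:
Half-angle: c=0.236047, s=0.971742. N=√(1·24·2·2)=9.797959
Admissible k: 2..2 (factorial args all ≥0)
  k=2: (−1)^0·9.7980/(4)·0.2360^2·0.9717^2 = +0.128877
d^2_{-2,0}(2.665) = +0.128877

d=0.1289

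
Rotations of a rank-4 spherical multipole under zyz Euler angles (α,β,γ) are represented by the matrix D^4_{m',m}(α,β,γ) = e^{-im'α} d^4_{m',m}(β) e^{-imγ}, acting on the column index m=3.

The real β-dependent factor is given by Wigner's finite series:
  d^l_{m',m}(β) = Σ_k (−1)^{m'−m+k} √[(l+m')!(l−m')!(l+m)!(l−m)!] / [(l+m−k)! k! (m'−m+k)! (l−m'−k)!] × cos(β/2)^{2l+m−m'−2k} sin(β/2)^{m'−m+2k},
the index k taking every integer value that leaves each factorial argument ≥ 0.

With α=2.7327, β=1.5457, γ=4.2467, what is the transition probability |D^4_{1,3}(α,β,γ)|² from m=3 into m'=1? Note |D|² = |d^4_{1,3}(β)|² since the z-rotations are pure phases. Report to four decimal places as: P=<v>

P=0.0929

Split into d^4_{1,3}(β=1.5457) × two z-phases.
Half-angle: c=0.715924, s=0.698178. N=√(120·6·5040·1)=1904.940944
Admissible k: 2..3 (factorial args all ≥0)
  k=2: (−1)^0·1904.9409/(240)·0.7159^6·0.6982^2 = +0.520959
  k=3: (−1)^1·1904.9409/(144)·0.7159^4·0.6982^4 = -0.825756
d^4_{1,3}(1.5457) = +0.520959 -0.825756 = -0.304797
|D^4_{1,3}|² = |d^4_{1,3}(β)|² = (-0.304797)² = 0.092901 (the z-rotation phases have unit modulus)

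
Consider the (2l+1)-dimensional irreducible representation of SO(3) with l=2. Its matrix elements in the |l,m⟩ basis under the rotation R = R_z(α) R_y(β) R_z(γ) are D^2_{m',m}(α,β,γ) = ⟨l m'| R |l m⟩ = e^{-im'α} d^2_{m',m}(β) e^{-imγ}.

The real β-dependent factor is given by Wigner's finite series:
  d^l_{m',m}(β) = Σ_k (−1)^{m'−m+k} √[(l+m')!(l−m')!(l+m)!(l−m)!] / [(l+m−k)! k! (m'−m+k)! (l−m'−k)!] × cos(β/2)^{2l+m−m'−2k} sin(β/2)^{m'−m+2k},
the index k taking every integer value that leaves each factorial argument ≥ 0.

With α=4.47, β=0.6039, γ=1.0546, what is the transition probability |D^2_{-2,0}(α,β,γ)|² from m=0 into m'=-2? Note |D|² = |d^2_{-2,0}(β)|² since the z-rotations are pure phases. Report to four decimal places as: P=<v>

P=0.0390

Split into d^2_{-2,0}(β=0.6039) × two z-phases.
With c≡cos(β/2)=0.954758 and s≡sin(β/2)=0.297383, N=[1·24·2·2]^{1/2}=9.797959
The bounds max(0,m−m')=2 and min(l+m,l−m')=2 give 1 term
  k=2: (−1)^0·9.7980/(4)·0.9548^2·0.2974^2 = +0.197467
d^2_{-2,0}(0.6039) = +0.197467
|D^2_{-2,0}|² = |d^2_{-2,0}(β)|² = (+0.197467)² = 0.038993 (the z-rotation phases have unit modulus)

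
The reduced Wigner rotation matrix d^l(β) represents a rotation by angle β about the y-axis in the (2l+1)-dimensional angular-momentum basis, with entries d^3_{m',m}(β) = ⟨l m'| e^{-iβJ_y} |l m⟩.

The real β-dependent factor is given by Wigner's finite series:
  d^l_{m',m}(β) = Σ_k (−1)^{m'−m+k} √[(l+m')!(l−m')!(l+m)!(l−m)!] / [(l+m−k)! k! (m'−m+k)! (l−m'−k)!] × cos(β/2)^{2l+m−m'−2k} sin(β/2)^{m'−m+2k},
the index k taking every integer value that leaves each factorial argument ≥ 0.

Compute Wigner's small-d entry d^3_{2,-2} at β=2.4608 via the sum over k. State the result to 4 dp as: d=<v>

d=-0.2615

d^3_{2,-2}(β=2.4608) via Wigner's sum:
Half-angle: c=0.333861, s=0.942622. N=√(120·1·1·120)=120.000000
k∈{0,1} keeps every argument non-negative
  k=0: (−1)^4·120.0000/(24)·0.3339^2·0.9426^4 = +0.439999
  k=1: (−1)^5·120.0000/(120)·0.3339^0·0.9426^6 = -0.701498
d^3_{2,-2}(2.4608) = +0.439999 -0.701498 = -0.261499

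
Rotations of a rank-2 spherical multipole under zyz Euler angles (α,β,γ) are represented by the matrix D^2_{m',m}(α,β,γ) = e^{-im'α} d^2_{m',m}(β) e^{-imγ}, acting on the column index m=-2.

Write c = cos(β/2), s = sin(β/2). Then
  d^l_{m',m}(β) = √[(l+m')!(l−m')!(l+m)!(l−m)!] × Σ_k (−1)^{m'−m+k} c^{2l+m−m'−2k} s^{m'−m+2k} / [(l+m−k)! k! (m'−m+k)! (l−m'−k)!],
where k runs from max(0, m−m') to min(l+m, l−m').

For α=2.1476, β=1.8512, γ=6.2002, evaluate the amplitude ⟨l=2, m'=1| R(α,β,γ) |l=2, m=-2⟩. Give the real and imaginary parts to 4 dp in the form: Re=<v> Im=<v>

Re=0.4149 Im=0.4519

First d^2_{1,-2}(β=1.8512), then the phase factors e^{-i(1)α} and e^{-i(-2)γ}:
With c≡cos(β/2)=0.601355 and s≡sin(β/2)=0.798982, N=[6·1·1·24]^{1/2}=12.000000
The bounds max(0,m−m')=0 and min(l+m,l−m')=0 give 1 term
  k=0: (−1)^3·12.0000/(6)·0.6014^1·0.7990^3 = -0.613439
d^2_{1,-2}(1.8512) = -0.613439
Phases: e^{-i·(1)·2.1476}=-0.545348-0.838210i, e^{-i·(-2)·6.2002}=+0.986258-0.165210i ⇒ D=+0.414890+0.451856i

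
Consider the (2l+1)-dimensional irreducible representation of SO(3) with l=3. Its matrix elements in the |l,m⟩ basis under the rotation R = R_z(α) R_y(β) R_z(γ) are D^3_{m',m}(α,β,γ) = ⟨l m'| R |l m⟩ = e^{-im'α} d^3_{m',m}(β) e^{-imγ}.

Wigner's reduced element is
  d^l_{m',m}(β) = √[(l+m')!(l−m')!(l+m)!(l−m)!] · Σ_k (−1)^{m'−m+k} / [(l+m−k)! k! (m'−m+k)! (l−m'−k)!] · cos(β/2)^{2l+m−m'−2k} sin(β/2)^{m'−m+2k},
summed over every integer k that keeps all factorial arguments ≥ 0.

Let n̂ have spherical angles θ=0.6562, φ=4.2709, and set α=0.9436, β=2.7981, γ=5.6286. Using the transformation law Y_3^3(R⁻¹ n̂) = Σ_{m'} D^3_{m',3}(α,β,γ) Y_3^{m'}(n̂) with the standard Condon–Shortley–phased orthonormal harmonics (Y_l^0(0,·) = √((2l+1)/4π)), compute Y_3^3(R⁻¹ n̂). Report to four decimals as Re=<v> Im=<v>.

Need the full column D^3_{m',3} for m'=−3..3 at α=0.9436, β=2.7981, γ=5.6286.
cos(β/2)=0.170903, sin(β/2)=0.985288
d^3_{-3,3}: single k=6 term ⇒ +0.914911;  D = +0.075091-0.911824i
d^3_{-2,3}: single k=5 term ⇒ +0.388724;  D = -0.294955-0.253196i
d^3_{-1,3}: single k=4 term ⇒ +0.106610;  D = -0.103699+0.024744i
d^3_{0,3}: single k=3 term ⇒ +0.021353;  D = -0.008177+0.019725i
d^3_{1,3}: single k=2 term ⇒ +0.003208;  D = +0.001678+0.002733i
d^3_{2,3}: single k=1 term ⇒ +0.000352;  D = +0.000351+0.000027i
d^3_{3,3}: single k=0 term ⇒ +0.000025;  D = +0.000016-0.000019i
Y_3^{m'}(θ=0.6562,φ=4.2709) and Σ D·Y over m':
  (+0.0751-0.9118i)·(+0.0919-0.0231i)  (-0.2950-0.2532i)·(-0.1914-0.2329i)  (-0.1037+0.0247i)·(-0.1802+0.3813i)  (-0.0082+0.0197i)·(+0.0410+0.0000i)  (+0.0017+0.0027i)·(+0.1802+0.3813i)  (+0.0004+0.0000i)·(-0.1914+0.2329i)  (+0.0000-0.0000i)·(-0.0919-0.0231i)
Y_3^3(R⁻¹ n̂) = -0.008591-0.010364i

Re=-0.0086 Im=-0.0104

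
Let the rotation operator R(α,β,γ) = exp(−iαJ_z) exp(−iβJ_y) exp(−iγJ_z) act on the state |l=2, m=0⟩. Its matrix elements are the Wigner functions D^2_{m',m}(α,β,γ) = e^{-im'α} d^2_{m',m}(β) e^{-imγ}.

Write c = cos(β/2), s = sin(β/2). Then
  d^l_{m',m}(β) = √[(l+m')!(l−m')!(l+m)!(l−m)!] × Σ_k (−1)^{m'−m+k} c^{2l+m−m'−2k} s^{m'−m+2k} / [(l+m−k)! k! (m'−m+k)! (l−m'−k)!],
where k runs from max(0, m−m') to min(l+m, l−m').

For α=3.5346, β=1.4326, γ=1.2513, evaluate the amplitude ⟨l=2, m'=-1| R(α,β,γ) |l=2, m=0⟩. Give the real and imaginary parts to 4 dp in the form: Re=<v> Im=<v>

Re=-0.1544 Im=-0.0640

D^2_{-1,0}(3.5346,1.4326,1.2513) = e^{-i·-1·3.5346}·d^2_{-1,0}(1.4326)·e^{-i·0·1.2513}. Compute d first:
With c≡cos(β/2)=0.754240 and s≡sin(β/2)=0.656598, N=[1·6·2·2]^{1/2}=4.898979
k∈{1,2} keeps every argument non-negative
  k=1: (−1)^0·4.8990/(2)·0.7542^3·0.6566^1 = +0.690088
  k=2: (−1)^1·4.8990/(2)·0.7542^1·0.6566^3 = -0.522980
d^2_{-1,0}(1.4326) = +0.690088 -0.522980 = +0.167108
Phases: e^{-i·(-1)·3.5346}=-0.923762-0.382968i, e^{-i·(0)·1.2513}=+1.000000+0.000000i ⇒ D=-0.154368-0.063997i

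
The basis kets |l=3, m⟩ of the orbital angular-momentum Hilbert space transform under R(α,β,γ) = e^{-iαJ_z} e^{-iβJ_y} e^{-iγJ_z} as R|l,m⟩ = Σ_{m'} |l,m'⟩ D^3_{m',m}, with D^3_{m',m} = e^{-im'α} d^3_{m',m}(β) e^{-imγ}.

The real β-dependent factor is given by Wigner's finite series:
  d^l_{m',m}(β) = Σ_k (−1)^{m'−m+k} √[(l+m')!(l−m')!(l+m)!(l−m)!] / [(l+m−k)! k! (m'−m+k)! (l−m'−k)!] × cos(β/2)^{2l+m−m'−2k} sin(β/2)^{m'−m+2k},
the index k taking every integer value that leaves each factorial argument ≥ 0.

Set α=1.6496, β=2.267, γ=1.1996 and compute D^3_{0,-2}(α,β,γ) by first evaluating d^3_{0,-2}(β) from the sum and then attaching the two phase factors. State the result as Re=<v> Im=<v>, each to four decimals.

Re=0.3809 Im=-0.3495

First d^3_{0,-2}(β=2.267), then the phase factors e^{-i(0)α} and e^{-i(-2)γ}:
With c≡cos(β/2)=0.423492 and s≡sin(β/2)=0.905900, N=[6·6·1·120]^{1/2}=65.726707
k∈{0,1} keeps every argument non-negative
  k=0: (−1)^2·65.7267/(12)·0.4235^4·0.9059^2 = +0.144578
  k=1: (−1)^3·65.7267/(12)·0.4235^2·0.9059^4 = -0.661563
d^3_{0,-2}(2.267) = +0.144578 -0.661563 = -0.516986
Phases: e^{-i·(0)·1.6496}=+1.000000+0.000000i, e^{-i·(-2)·1.1996}=-0.736853+0.676053i ⇒ D=+0.380943-0.349510i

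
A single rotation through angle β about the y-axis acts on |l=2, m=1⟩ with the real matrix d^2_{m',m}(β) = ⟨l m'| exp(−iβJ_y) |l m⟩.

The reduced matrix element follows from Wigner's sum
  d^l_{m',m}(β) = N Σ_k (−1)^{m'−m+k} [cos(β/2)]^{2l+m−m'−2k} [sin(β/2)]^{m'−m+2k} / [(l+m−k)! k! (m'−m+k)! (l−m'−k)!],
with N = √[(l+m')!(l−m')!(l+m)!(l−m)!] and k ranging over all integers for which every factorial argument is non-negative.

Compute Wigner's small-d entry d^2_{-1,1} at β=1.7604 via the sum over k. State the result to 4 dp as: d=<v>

d^2_{-1,1}(β=1.7604) via Wigner's sum:
Half-angle: c=0.636997, s=0.770866. N=√(1·6·6·1)=6.000000
k∈{2,3} keeps every argument non-negative
  k=2: (−1)^0·6.0000/(2)·0.6370^2·0.7709^2 = +0.723359
  k=3: (−1)^1·6.0000/(6)·0.6370^0·0.7709^4 = -0.353115
d^2_{-1,1}(1.7604) = +0.723359 -0.353115 = +0.370244

d=0.3702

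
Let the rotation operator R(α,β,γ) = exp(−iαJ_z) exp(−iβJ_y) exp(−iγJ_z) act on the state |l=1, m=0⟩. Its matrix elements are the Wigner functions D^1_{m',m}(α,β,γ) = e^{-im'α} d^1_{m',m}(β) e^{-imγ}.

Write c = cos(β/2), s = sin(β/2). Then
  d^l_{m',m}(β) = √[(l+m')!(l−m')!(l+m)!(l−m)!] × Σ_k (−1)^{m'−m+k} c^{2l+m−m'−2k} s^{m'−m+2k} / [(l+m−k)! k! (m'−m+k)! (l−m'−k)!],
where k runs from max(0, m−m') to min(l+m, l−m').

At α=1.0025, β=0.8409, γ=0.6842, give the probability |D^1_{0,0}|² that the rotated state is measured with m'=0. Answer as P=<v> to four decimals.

P=0.4446

D^1_{0,0}(1.0025,0.8409,0.6842) = e^{-i·0·1.0025}·d^1_{0,0}(0.8409)·e^{-i·0·0.6842}. Compute d first:
Half-angle: c=0.912905, s=0.408171. N=√(1·1·1·1)=1.000000
Admissible k: 0..1 (factorial args all ≥0)
  k=0: (−1)^0·1.0000/(1)·0.9129^2·0.4082^0 = +0.833396
  k=1: (−1)^1·1.0000/(1)·0.9129^0·0.4082^2 = -0.166604
d^1_{0,0}(0.8409) = +0.833396 -0.166604 = +0.666792
|D^1_{0,0}|² = |d^1_{0,0}(β)|² = (+0.666792)² = 0.444612 (the z-rotation phases have unit modulus)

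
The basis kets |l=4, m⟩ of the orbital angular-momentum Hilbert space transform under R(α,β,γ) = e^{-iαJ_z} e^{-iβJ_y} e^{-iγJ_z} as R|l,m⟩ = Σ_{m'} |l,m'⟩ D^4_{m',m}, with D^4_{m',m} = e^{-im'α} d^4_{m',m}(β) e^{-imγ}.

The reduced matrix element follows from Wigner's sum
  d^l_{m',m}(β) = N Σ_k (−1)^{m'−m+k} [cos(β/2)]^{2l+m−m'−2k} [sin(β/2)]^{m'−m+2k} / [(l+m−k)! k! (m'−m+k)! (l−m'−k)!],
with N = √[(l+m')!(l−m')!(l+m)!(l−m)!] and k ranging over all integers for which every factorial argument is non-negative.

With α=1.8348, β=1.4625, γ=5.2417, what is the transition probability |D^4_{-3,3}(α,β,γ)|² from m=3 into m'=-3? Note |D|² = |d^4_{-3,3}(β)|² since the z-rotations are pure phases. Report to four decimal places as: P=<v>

First d^4_{-3,3}(β=1.4625), then the phase factors e^{-i(-3)α} and e^{-i(3)γ}:
Half-angle: c=0.744340, s=0.667801. N=√(1·5040·5040·1)=5040.000000
The bounds max(0,m−m')=6 and min(l+m,l−m')=7 give 2 terms
  k=6: (−1)^0·5040.0000/(720)·0.7443^2·0.6678^6 = +0.343971
  k=7: (−1)^1·5040.0000/(5040)·0.7443^0·0.6678^8 = -0.039553
d^4_{-3,3}(1.4625) = +0.343971 -0.039553 = +0.304418
|D^4_{-3,3}|² = |d^4_{-3,3}(β)|² = (+0.304418)² = 0.092671 (the z-rotation phases have unit modulus)

P=0.0927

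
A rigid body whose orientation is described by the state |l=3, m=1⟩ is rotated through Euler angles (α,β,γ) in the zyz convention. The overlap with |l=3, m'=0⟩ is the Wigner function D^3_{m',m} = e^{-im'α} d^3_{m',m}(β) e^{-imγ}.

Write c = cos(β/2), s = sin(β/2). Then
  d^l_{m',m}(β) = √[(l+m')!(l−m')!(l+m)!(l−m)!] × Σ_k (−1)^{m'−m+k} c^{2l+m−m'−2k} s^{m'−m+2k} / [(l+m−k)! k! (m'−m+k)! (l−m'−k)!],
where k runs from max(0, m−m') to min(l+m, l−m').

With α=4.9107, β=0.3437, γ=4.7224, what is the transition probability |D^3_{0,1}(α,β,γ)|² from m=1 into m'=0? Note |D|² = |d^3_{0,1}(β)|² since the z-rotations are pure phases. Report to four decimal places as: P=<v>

P=0.2508

First d^3_{0,1}(β=0.3437), then the phase factors e^{-i(0)α} and e^{-i(1)γ}:
c=cos(0.3437/2)=0.985270, s=sin(0.3437/2)=0.171005; N=√[6·6·24·2]=41.569219
Admissible k: 1..3 (factorial args all ≥0)
  k=1: (−1)^0·41.5692/(12)·0.9853^5·0.1710^1 = +0.550018
  k=2: (−1)^1·41.5692/(4)·0.9853^3·0.1710^3 = -0.049706
  k=3: (−1)^2·41.5692/(12)·0.9853^1·0.1710^5 = +0.000499
d^3_{0,1}(0.3437) = +0.550018 -0.049706 +0.000499 = +0.500811
|D^3_{0,1}|² = |d^3_{0,1}(β)|² = (+0.500811)² = 0.250812 (the z-rotation phases have unit modulus)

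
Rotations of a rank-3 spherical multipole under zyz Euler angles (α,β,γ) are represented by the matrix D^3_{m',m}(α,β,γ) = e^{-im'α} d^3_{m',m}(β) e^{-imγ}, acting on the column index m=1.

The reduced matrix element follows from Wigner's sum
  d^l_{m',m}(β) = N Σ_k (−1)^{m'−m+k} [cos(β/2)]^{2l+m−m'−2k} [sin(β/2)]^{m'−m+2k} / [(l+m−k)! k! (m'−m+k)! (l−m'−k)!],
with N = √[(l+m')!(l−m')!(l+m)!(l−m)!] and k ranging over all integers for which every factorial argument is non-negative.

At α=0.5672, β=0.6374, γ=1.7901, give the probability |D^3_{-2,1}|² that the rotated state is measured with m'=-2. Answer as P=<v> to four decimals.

P=0.0248

D^3_{-2,1}(0.5672,0.6374,1.7901) = e^{-i·-2·0.5672}·d^3_{-2,1}(0.6374)·e^{-i·1·1.7901}. Compute d first:
c=cos(0.6374/2)=0.949644, s=sin(0.6374/2)=0.313332; N=√[1·120·24·2]=75.894664
k∈{3,4} keeps every argument non-negative
  k=3: (−1)^0·75.8947/(12)·0.9496^3·0.3133^3 = +0.166620
  k=4: (−1)^1·75.8947/(24)·0.9496^1·0.3133^5 = -0.009070
d^3_{-2,1}(0.6374) = +0.166620 -0.009070 = +0.157551
|D^3_{-2,1}|² = |d^3_{-2,1}(β)|² = (+0.157551)² = 0.024822 (the z-rotation phases have unit modulus)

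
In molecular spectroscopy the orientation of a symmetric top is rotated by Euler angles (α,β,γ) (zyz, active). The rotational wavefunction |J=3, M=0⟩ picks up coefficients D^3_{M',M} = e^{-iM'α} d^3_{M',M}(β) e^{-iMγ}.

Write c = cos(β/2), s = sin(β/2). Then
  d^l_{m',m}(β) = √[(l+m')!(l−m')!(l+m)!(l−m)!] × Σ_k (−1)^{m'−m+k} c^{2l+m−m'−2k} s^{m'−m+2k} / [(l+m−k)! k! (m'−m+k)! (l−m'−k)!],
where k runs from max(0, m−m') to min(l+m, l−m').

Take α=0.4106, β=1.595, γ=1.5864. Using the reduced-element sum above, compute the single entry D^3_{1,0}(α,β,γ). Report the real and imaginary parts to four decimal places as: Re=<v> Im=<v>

First d^3_{1,0}(β=1.595), then the phase factors e^{-i(1)α} and e^{-i(0)γ}:
Half-angle: c=0.698498, s=0.715612. N=√(24·2·6·6)=41.569219
k∈{0,1,2} keeps every argument non-negative
  k=0: (−1)^1·41.5692/(12)·0.6985^5·0.7156^1 = -0.412187
  k=1: (−1)^2·41.5692/(4)·0.6985^3·0.7156^3 = +1.297897
  k=2: (−1)^3·41.5692/(12)·0.6985^1·0.7156^5 = -0.454092
d^3_{1,0}(1.595) = -0.412187 +1.297897 -0.454092 = +0.431618
Phases: e^{-i·(1)·0.4106}=+0.916881-0.399160i, e^{-i·(0)·1.5864}=+1.000000+0.000000i ⇒ D=+0.395743-0.172285i

Re=0.3957 Im=-0.1723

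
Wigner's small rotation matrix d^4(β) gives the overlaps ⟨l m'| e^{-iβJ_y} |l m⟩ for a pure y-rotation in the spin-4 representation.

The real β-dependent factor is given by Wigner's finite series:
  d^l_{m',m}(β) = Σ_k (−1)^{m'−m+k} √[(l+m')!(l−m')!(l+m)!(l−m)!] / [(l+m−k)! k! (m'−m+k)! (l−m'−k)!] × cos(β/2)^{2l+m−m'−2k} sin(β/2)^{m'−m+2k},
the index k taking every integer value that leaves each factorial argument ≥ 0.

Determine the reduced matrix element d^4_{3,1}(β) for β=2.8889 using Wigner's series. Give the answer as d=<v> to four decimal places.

d=-0.0032

d^4_{3,1}(β=2.8889) via Wigner's sum:
With c≡cos(β/2)=0.126010 and s≡sin(β/2)=0.992029, N=[5040·1·120·6]^{1/2}=1904.940944
k: max(0,(1)−(3))=0 … min(4+(1),4−(3))=1
  k=0: (−1)^2·1904.9409/(240)·0.1260^6·0.9920^2 = +0.000031
  k=1: (−1)^3·1904.9409/(144)·0.1260^4·0.9920^4 = -0.003230
d^4_{3,1}(2.8889) = +0.000031 -0.003230 = -0.003199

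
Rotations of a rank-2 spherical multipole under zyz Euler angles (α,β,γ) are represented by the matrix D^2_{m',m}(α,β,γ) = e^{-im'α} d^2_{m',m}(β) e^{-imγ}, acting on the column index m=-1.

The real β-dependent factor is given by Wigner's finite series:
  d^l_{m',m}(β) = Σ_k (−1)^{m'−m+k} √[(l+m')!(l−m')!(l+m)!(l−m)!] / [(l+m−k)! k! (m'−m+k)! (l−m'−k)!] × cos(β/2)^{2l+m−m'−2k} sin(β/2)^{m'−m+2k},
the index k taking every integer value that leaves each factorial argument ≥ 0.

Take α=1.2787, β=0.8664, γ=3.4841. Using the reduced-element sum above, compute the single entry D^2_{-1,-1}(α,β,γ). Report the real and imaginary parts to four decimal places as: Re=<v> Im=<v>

Split into d^2_{-1,-1}(β=0.8664) × two z-phases.
c=cos(0.8664/2)=0.907627, s=sin(0.8664/2)=0.419777; N=√[1·6·1·6]=6.000000
Admissible k: 0..1 (factorial args all ≥0)
  k=0: (−1)^0·6.0000/(6)·0.9076^4·0.4198^0 = +0.678625
  k=1: (−1)^1·6.0000/(2)·0.9076^2·0.4198^2 = -0.435486
d^2_{-1,-1}(0.8664) = +0.678625 -0.435486 = +0.243139
Attach z-rotation phases: D = e^{-i(-1)(1.2787)}·(+0.243139)·e^{-i(-1)(3.4841)} = +0.012252-0.242830i

Re=0.0123 Im=-0.2428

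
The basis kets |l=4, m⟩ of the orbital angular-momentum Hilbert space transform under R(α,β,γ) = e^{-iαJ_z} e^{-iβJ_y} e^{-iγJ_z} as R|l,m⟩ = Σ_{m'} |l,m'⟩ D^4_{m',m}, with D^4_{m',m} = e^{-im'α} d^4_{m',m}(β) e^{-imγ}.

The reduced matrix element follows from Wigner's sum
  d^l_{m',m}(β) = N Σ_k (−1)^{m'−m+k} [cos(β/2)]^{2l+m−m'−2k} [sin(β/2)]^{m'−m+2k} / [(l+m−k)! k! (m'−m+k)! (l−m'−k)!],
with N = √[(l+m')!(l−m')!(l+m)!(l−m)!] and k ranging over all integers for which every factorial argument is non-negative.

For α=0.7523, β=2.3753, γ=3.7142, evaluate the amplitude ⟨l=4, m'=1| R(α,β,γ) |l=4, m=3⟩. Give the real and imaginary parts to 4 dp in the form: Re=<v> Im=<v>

Re=-0.1351 Im=-0.1074

D^4_{1,3}(0.7523,2.3753,3.7142) = e^{-i·1·0.7523}·d^4_{1,3}(2.3753)·e^{-i·3·3.7142}. Compute d first:
With c≡cos(β/2)=0.373841 and s≡sin(β/2)=0.927493, N=[120·6·5040·1]^{1/2}=1904.940944
The bounds max(0,m−m')=2 and min(l+m,l−m')=3 give 2 terms
  k=2: (−1)^0·1904.9409/(240)·0.3738^6·0.9275^2 = +0.018638
  k=3: (−1)^1·1904.9409/(144)·0.3738^4·0.9275^4 = -0.191208
d^4_{1,3}(2.3753) = +0.018638 -0.191208 = -0.172570
Attach z-rotation phases: D = e^{-i(1)(0.7523)}·(-0.172570)·e^{-i(3)(3.7142)} = -0.135106-0.107362i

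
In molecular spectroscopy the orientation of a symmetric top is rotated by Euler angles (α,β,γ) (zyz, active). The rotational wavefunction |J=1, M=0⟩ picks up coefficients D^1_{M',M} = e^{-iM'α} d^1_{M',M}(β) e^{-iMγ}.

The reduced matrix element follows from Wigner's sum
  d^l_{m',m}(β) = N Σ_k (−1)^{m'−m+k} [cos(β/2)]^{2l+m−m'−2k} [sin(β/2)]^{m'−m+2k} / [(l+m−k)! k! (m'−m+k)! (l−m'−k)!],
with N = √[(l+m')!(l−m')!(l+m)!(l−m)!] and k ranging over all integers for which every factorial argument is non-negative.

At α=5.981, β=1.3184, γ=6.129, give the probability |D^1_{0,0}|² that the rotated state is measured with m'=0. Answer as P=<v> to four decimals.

Split into d^1_{0,0}(β=1.3184) × two z-phases.
With c≡cos(β/2)=0.790482 and s≡sin(β/2)=0.612485, N=[1·1·1·1]^{1/2}=1.000000
k∈{0,1} keeps every argument non-negative
  k=0: (−1)^0·1.0000/(1)·0.7905^2·0.6125^0 = +0.624863
  k=1: (−1)^1·1.0000/(1)·0.7905^0·0.6125^2 = -0.375137
d^1_{0,0}(1.3184) = +0.624863 -0.375137 = +0.249725
|D^1_{0,0}|² = |d^1_{0,0}(β)|² = (+0.249725)² = 0.062363 (the z-rotation phases have unit modulus)

P=0.0624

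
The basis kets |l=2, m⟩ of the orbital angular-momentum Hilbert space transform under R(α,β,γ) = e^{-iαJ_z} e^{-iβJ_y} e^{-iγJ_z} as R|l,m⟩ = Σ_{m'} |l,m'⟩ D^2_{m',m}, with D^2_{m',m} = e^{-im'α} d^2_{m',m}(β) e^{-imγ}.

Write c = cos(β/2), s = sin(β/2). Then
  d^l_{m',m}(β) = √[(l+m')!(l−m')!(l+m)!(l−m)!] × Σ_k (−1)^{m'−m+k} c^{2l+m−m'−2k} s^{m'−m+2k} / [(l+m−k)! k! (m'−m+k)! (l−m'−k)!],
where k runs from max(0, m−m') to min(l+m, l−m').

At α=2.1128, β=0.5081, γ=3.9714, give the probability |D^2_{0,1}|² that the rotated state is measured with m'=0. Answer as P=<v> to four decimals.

P=0.2710

Split into d^2_{0,1}(β=0.5081) × two z-phases.
With c≡cos(β/2)=0.967902 and s≡sin(β/2)=0.251326, N=[2·2·6·1]^{1/2}=4.898979
Admissible k: 1..2 (factorial args all ≥0)
  k=1: (−1)^0·4.8990/(2)·0.9679^3·0.2513^1 = +0.558223
  k=2: (−1)^1·4.8990/(2)·0.9679^1·0.2513^3 = -0.037637
d^2_{0,1}(0.5081) = +0.558223 -0.037637 = +0.520586
|D^2_{0,1}|² = |d^2_{0,1}(β)|² = (+0.520586)² = 0.271010 (the z-rotation phases have unit modulus)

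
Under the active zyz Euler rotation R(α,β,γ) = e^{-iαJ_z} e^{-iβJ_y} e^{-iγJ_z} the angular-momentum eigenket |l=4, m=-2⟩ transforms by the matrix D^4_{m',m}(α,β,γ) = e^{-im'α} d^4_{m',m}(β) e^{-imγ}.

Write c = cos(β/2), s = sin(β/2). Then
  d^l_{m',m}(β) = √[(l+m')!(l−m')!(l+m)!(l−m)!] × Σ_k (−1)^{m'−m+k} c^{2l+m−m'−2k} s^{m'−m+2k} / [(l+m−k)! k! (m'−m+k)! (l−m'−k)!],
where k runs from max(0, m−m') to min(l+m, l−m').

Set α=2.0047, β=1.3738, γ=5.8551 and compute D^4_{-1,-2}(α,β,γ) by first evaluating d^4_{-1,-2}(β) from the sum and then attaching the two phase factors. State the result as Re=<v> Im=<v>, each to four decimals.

Re=0.1558 Im=0.3467

D^4_{-1,-2}(2.0047,1.3738,5.8551) = e^{-i·-1·2.0047}·d^4_{-1,-2}(1.3738)·e^{-i·-2·5.8551}. Compute d first:
Half-angle: c=0.773216, s=0.634143. N=√(6·120·2·720)=1018.233765
k: max(0,(-2)−(-1))=0 … min(4+(-2),4−(-1))=2
  k=0: (−1)^1·1018.2338/(240)·0.7732^7·0.6341^1 = -0.444557
  k=1: (−1)^2·1018.2338/(48)·0.7732^5·0.6341^3 = +1.495104
  k=2: (−1)^3·1018.2338/(72)·0.7732^3·0.6341^5 = -0.670430
d^4_{-1,-2}(1.3738) = -0.444557 +1.495104 -0.670430 = +0.380116
Attach z-rotation phases: D = e^{-i(-1)(2.0047)}·(+0.380116)·e^{-i(-2)(5.8551)} = +0.155783+0.346728i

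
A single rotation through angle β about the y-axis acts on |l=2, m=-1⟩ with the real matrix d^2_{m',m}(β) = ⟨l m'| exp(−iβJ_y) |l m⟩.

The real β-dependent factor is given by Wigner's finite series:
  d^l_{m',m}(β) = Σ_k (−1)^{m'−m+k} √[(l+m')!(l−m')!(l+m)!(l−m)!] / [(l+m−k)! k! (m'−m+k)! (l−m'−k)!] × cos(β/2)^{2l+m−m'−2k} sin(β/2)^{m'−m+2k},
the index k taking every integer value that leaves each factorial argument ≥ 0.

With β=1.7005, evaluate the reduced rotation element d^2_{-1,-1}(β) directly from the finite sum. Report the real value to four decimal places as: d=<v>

d=-0.5479

d^2_{-1,-1}(β=1.7005) via Wigner's sum:
With c≡cos(β/2)=0.659795 and s≡sin(β/2)=0.751445, N=[1·6·1·6]^{1/2}=6.000000
k: max(0,(-1)−(-1))=0 … min(2+(-1),2−(-1))=1
  k=0: (−1)^0·6.0000/(6)·0.6598^4·0.7514^0 = +0.189512
  k=1: (−1)^1·6.0000/(2)·0.6598^2·0.7514^2 = -0.737453
d^2_{-1,-1}(1.7005) = +0.189512 -0.737453 = -0.547941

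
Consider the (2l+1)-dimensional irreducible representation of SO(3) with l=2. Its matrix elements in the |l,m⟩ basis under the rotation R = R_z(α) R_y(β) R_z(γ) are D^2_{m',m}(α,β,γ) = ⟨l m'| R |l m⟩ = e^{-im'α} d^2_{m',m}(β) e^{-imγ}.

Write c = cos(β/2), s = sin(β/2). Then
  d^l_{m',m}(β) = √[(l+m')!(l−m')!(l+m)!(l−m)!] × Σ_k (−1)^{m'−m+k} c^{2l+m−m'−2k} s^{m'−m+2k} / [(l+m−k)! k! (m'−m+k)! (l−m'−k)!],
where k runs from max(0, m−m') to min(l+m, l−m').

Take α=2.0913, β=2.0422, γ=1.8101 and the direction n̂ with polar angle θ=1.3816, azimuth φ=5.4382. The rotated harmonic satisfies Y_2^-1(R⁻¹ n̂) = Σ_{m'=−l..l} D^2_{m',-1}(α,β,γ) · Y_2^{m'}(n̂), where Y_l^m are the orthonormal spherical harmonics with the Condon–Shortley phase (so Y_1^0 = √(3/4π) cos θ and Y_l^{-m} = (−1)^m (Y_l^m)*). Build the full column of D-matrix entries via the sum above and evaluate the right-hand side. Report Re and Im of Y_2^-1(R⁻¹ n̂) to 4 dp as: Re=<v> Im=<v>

Re=0.1880 Im=-0.1557

Need the full column D^2_{m',-1} for m'=−2..2 at α=2.0913, β=2.0422, γ=1.8101.
cos(β/2)=0.522428, sin(β/2)=0.852683
d^2_{-2,-1}: single k=1 term ⇒ +0.243163;  D = +0.232976-0.069646i
d^2_{-1,-1}: k∈[0..1] ⇒ +0.074492 -0.595319 = -0.520828;  D = +0.377584+0.358737i
d^2_{0,-1}: k∈[0..1] ⇒ -0.297813 +0.793351 = +0.495538;  D = -0.117456+0.481417i
d^2_{1,-1}: k∈[0..1] ⇒ +0.595319 -0.528629 = +0.066691;  D = +0.064071-0.018507i
d^2_{2,-1}: single k=0 term ⇒ -0.647769;  D = +0.465449+0.450512i
Y_2^{m'}(θ=1.3816,φ=5.4382) and Σ D·Y over m':
  (+0.2330-0.0696i)·(-0.0443+0.3700i)  (+0.3776+0.3587i)·(+0.0947+0.1067i)  (-0.1175+0.4814i)·(-0.2819+0.0000i)  (+0.0641-0.0185i)·(-0.0947+0.1067i)  (+0.4654+0.4505i)·(-0.0443-0.3700i)
Y_2^-1(R⁻¹ n̂) = +0.187996-0.155733i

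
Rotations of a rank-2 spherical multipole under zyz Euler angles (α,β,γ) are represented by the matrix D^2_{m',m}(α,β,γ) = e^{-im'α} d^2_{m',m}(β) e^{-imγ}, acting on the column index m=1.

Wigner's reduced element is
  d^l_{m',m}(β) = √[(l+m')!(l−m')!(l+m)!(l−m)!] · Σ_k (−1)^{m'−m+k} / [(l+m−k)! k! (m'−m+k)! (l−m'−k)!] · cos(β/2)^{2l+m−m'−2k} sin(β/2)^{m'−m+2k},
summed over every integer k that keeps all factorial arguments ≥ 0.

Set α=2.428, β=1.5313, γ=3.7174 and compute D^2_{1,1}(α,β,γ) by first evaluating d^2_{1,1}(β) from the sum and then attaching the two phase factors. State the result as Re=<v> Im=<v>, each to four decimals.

Re=-0.4742 Im=-0.0657

Split into d^2_{1,1}(β=1.5313) × two z-phases.
c=cos(1.5313/2)=0.720932, s=sin(1.5313/2)=0.693006; N=√[6·1·6·1]=6.000000
Admissible k: 0..1 (factorial args all ≥0)
  k=0: (−1)^0·6.0000/(6)·0.7209^4·0.6930^0 = +0.270133
  k=1: (−1)^1·6.0000/(2)·0.7209^2·0.6930^2 = -0.748831
d^2_{1,1}(1.5313) = +0.270133 -0.748831 = -0.478698
D = (-0.756015-0.654554i)·(-0.478698)·(-0.838753+0.544512i) = -0.474161-0.065749i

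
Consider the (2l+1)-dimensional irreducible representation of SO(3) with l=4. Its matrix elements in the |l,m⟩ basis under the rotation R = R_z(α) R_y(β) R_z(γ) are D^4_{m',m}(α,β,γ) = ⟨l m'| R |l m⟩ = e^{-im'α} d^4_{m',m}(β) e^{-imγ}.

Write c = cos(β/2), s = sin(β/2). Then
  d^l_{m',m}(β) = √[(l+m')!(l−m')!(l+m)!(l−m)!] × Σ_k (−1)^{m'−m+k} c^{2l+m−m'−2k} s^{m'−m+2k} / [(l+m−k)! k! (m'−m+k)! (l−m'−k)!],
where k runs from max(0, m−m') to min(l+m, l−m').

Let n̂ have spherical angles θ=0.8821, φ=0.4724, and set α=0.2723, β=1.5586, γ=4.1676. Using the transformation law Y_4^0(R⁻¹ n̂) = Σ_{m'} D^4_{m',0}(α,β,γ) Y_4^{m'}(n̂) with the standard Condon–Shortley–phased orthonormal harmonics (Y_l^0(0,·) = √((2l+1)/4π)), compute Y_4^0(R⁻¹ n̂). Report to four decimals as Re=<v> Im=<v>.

Need the full column D^4_{m',0} for m'=−4..4 at α=0.2723, β=1.5586, γ=4.1676.
cos(β/2)=0.711406, sin(β/2)=0.702782
d^4_{-4,0}: single k=4 term ⇒ +0.522757;  D = +0.242138+0.463297i
d^4_{-3,0}: k∈[3..4] ⇒ +0.748362 -0.730328 = +0.018034;  D = +0.012344+0.013147i
d^4_{-2,0}: k∈[2..4] ⇒ +0.607388 -1.580668 +0.578466 = -0.394814;  D = -0.337698-0.204544i
d^4_{-1,0}: k∈[1..4] ⇒ +0.289839 -1.697126 +1.656228 -0.269386 = -0.020445;  D = -0.019691-0.005499i
d^4_{0,0}: k∈[0..4] ⇒ +0.065605 -1.024388 +2.249331 -0.975612 +0.059506 = +0.374442;  D = +0.374442+0.000000i
d^4_{1,0}: k∈[0..3] ⇒ -0.289839 +1.697126 -1.656228 +0.269386 = +0.020445;  D = +0.019691-0.005499i
d^4_{2,0}: k∈[0..2] ⇒ +0.607388 -1.580668 +0.578466 = -0.394814;  D = -0.337698+0.204544i
d^4_{3,0}: k∈[0..1] ⇒ -0.748362 +0.730328 = -0.018034;  D = -0.012344+0.013147i
d^4_{4,0}: single k=0 term ⇒ +0.522757;  D = +0.242138-0.463297i
Y_4^{m'}(θ=0.8821,φ=0.4724) and Σ D·Y over m':
  (+0.2421+0.4633i)·(-0.0493-0.1493i)  (+0.0123+0.0131i)·(+0.0560-0.3618i)  (-0.3377-0.2045i)·(+0.2135-0.2953i)  (-0.0197-0.0055i)·(-0.0357+0.0182i)  (+0.3744+0.0000i)·(-0.3604+0.0000i)  (+0.0197-0.0055i)·(+0.0357+0.0182i)  (-0.3377+0.2045i)·(+0.2135+0.2953i)  (-0.0123+0.0131i)·(-0.0560-0.3618i)  (+0.2421-0.4633i)·(-0.0493+0.1493i)
Y_4^0(R⁻¹ n̂) = -0.272957-0.000000i

Re=-0.2730 Im=0.0000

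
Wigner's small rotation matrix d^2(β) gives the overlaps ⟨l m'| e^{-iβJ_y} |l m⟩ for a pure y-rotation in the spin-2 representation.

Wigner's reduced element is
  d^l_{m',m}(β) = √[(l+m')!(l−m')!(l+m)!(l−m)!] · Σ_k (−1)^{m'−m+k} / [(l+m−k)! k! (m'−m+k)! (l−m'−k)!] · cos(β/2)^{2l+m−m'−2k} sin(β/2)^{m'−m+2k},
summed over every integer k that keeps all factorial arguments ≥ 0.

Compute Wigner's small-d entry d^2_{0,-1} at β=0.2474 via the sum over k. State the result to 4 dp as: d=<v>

d=-0.2908

d^2_{0,-1}(β=0.2474) via Wigner's sum:
With c≡cos(β/2)=0.992359 and s≡sin(β/2)=0.123385, N=[2·2·1·6]^{1/2}=4.898979
k: max(0,(-1)−(0))=0 … min(2+(-1),2−(0))=1
  k=0: (−1)^1·4.8990/(2)·0.9924^3·0.1234^1 = -0.295354
  k=1: (−1)^2·4.8990/(2)·0.9924^1·0.1234^3 = +0.004566
d^2_{0,-1}(0.2474) = -0.295354 +0.004566 = -0.290789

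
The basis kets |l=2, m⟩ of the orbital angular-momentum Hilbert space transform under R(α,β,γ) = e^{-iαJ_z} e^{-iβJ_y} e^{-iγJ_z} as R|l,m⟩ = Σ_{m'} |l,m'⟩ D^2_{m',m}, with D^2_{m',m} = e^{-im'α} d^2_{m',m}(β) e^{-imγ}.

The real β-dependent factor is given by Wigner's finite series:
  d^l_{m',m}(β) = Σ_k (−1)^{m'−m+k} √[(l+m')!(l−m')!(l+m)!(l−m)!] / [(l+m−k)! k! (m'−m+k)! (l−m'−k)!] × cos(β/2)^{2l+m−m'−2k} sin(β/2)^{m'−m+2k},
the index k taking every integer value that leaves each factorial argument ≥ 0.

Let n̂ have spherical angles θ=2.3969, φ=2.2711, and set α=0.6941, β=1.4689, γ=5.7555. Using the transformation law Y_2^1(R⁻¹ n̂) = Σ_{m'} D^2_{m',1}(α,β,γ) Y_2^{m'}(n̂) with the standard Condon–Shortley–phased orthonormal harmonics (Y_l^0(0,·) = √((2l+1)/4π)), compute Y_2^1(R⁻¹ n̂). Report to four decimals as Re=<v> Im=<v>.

Re=0.0177 Im=0.0582

Need the full column D^2_{m',1} for m'=−2..2 at α=0.6941, β=1.4689, γ=5.7555.
cos(β/2)=0.742199, sin(β/2)=0.670179
d^2_{-2,1}: single k=3 term ⇒ +0.446810;  D = -0.151147+0.420469i
d^2_{-1,1}: k∈[2..3] ⇒ +0.742240 -0.201727 = +0.540513;  D = +0.184839+0.507926i
d^2_{0,1}: k∈[1..2] ⇒ +0.671164 -0.547229 = +0.123935;  D = +0.107077+0.062406i
d^2_{1,1}: k∈[0..1] ⇒ +0.303447 -0.742240 = -0.438793;  D = -0.432731+0.072685i
d^2_{2,1}: single k=0 term ⇒ -0.548003;  D = -0.357324+0.415484i
Y_2^{m'}(θ=2.3969,φ=2.2711) and Σ D·Y over m':
  (-0.1511+0.4205i)·(-0.0301+0.1749i)  (+0.1848+0.5079i)·(+0.2481+0.2944i)  (+0.1071+0.0624i)·(+0.1962+0.0000i)  (-0.4327+0.0727i)·(-0.2481+0.2944i)  (-0.3573+0.4155i)·(-0.0301-0.1749i)
Y_2^1(R⁻¹ n̂) = +0.017715+0.058186i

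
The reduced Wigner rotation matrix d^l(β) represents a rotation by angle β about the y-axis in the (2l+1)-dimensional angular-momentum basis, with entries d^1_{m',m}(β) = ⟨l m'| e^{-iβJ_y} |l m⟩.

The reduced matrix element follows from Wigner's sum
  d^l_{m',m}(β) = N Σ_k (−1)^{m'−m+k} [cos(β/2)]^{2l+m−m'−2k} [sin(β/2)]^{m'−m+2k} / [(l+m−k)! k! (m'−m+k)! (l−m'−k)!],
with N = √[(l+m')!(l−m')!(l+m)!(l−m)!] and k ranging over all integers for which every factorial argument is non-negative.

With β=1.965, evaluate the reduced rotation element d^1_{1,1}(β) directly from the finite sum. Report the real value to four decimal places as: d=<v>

d=0.3080

d^1_{1,1}(β=1.965) via Wigner's sum:
Half-angle: c=0.554945, s=0.831887. N=√(2·1·2·1)=2.000000
Admissible k: 0..0 (factorial args all ≥0)
  k=0: (−1)^0·2.0000/(2)·0.5549^2·0.8319^0 = +0.307963
d^1_{1,1}(1.965) = +0.307963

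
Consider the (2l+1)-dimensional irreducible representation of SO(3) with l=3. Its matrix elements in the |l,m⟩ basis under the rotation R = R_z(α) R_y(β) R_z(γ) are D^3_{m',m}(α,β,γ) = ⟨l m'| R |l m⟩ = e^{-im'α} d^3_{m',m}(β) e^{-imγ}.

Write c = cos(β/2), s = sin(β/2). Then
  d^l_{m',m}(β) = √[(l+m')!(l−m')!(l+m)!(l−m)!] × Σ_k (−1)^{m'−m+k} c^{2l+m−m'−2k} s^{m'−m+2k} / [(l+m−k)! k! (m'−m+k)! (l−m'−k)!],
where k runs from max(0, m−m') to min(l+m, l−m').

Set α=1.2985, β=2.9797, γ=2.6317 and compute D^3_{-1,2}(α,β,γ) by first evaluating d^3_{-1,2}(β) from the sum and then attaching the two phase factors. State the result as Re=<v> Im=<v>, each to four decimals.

D^3_{-1,2}(1.2985,2.9797,2.6317) = e^{-i·-1·1.2985}·d^3_{-1,2}(2.9797)·e^{-i·2·2.6317}. Compute d first:
Half-angle: c=0.080858, s=0.996726. N=√(2·24·120·1)=75.894664
The bounds max(0,m−m')=3 and min(l+m,l−m')=4 give 2 terms
  k=3: (−1)^0·75.8947/(12)·0.0809^3·0.9967^3 = +0.003311
  k=4: (−1)^1·75.8947/(24)·0.0809^1·0.9967^5 = -0.251536
d^3_{-1,2}(2.9797) = +0.003311 -0.251536 = -0.248226
Attach z-rotation phases: D = e^{-i(-1)(1.2985)}·(-0.248226)·e^{-i(2)(2.6317)} = +0.168744-0.182048i

Re=0.1687 Im=-0.1820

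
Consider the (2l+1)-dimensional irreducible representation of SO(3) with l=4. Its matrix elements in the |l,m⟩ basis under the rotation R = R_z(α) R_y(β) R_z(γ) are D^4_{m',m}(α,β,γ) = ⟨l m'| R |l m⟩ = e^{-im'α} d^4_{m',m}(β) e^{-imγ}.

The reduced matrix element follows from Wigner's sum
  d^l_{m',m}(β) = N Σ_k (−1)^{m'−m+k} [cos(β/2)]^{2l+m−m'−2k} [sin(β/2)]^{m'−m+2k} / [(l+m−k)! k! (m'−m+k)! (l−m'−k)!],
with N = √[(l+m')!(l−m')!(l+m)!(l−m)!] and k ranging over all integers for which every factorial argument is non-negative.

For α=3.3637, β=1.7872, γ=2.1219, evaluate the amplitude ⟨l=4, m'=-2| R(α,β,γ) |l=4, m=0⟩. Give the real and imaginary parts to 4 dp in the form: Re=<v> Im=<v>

Split into d^4_{-2,0}(β=1.7872) × two z-phases.
Half-angle: c=0.626610, s=0.779333. N=√(2·720·24·24)=910.735966
The bounds max(0,m−m')=2 and min(l+m,l−m')=4 give 3 terms
  k=2: (−1)^0·910.7360/(96)·0.6266^6·0.7793^2 = +0.348781
  k=3: (−1)^1·910.7360/(36)·0.6266^4·0.7793^4 = -1.438706
  k=4: (−1)^2·910.7360/(96)·0.6266^2·0.7793^6 = +0.834552
d^4_{-2,0}(1.7872) = +0.348781 -1.438706 +0.834552 = -0.255372
Attach z-rotation phases: D = e^{-i(-2)(3.3637)}·(-0.255372)·e^{-i(0)(2.1219)} = -0.230588-0.109746i

Re=-0.2306 Im=-0.1097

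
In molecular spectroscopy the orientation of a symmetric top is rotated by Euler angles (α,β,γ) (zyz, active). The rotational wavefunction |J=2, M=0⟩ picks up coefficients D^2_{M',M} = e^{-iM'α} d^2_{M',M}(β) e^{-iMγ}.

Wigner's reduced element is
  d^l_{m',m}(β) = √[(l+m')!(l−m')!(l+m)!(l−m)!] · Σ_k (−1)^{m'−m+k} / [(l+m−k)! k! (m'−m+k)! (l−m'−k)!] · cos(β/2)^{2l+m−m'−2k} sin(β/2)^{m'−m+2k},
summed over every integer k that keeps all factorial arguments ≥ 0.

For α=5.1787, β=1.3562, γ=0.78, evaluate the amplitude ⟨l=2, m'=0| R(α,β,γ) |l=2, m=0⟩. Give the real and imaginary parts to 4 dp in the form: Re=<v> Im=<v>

Re=-0.4320 Im=0.0000

First d^2_{0,0}(β=1.3562), then the phase factors e^{-i(0)α} and e^{-i(0)γ}:
Half-angle: c=0.778766, s=0.627315. N=√(2·2·2·2)=4.000000
k∈{0,1,2} keeps every argument non-negative
  k=0: (−1)^0·4.0000/(4)·0.7788^4·0.6273^0 = +0.367814
  k=1: (−1)^1·4.0000/(1)·0.7788^2·0.6273^2 = -0.954651
  k=2: (−1)^2·4.0000/(4)·0.7788^0·0.6273^4 = +0.154861
d^2_{0,0}(1.3562) = +0.367814 -0.954651 +0.154861 = -0.431977
D = (+1.000000+0.000000i)·(-0.431977)·(+1.000000+0.000000i) = -0.431977+0.000000i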